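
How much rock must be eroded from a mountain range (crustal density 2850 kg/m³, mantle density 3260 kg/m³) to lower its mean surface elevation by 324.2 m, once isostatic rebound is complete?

2580 m

Net drop Δ = e − u = e − e ρ_c/ρ_m = e (ρ_m − ρ_c)/ρ_m.
e = Δ ρ_m/(ρ_m − ρ_c) = 324.2 m × 3260/410 = 2580 m.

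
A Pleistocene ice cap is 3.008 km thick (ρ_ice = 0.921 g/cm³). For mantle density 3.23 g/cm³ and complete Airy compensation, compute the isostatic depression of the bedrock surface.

0.858 km

By Archimedes' principle applied to the lithosphere: the ice load ρ_ice t is balanced by mantle displaced below, ρ_m s.
s = t ρ_ice / ρ_m = 3.008 km × 0.921/3.23 = 0.858 km.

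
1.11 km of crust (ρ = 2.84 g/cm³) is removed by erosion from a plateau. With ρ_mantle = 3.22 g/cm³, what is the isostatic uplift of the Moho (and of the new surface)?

0.979 km

Unloading: uplift u = e ρ_c/ρ_m = 1.11 km × 2.84/3.22 = 0.979 km.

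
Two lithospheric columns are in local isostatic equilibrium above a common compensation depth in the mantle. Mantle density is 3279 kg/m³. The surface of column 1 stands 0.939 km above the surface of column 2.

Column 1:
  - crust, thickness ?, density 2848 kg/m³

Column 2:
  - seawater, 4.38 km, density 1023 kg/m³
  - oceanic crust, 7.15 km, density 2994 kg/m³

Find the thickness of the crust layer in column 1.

34.8 km

Take the compensation level at the base of the deeper column (depth z_c below the surface of column 1) and equate Σ ρ_i t_i down to z_c; mantle fills any gap and the z_c terms cancel.
Column 1: x×2848 + (z_c − 0 − x)×3279
Column 2: 0.939×0 + 4.38×1023 + 7.15×2994 + (z_c − 0.939 − 11.53)×3279
The z_c×3279 term appears on both sides and cancels. Collect the known terms of each column as K = Σ(ρt)_known − 3279 × (depth of known layers): K_1 = 0 − 3279×0 = 0; K_2 = 25887.84 − 3279×(0.939 + 11.53) = −14998.011.
Balance: K_1 − x×(3279 − 2848) = K_2, so x = (K_1 − K_2)/(3279 − 2848) = 14998/431 = 34.8 km.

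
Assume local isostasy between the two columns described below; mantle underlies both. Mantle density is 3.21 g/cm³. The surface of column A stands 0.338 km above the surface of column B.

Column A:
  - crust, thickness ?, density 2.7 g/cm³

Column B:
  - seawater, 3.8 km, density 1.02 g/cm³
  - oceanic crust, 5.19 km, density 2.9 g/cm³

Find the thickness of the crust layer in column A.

21.6 km

Take the compensation level at the base of the deeper column (depth z_c below the surface of column A) and equate Σ ρ_i t_i down to z_c; mantle fills any gap and the z_c terms cancel.
Column A: x×2.7 + (z_c − 0 − x)×3.21
Column B: 0.338×0 + 3.8×1.02 + 5.19×2.9 + (z_c − 0.338 − 8.99)×3.21
The z_c×3.21 term appears on both sides and cancels. Collect the known terms of each column as K = Σ(ρt)_known − 3.21 × (depth of known layers): K_A = 0 − 3.21×0 = 0; K_B = 18.927 − 3.21×(0.338 + 8.99) = −11.01588.
Balance: K_A − x×(3.21 − 2.7) = K_B, so x = (K_A − K_B)/(3.21 − 2.7) = 11.0159/0.51 = 21.6 km.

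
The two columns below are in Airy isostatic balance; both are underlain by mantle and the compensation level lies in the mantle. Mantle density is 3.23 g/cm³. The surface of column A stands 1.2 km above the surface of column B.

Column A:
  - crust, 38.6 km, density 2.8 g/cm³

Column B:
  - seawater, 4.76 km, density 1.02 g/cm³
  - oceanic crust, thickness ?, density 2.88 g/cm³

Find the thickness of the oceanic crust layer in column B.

6.29 km

Take the compensation level at the base of the deeper column (depth z_c below the surface of column A) and equate Σ ρ_i t_i down to z_c; mantle fills any gap and the z_c terms cancel.
Column A: 38.6×2.8 + (z_c − 38.6)×3.23
Column B: 1.2×0 + 4.76×1.02 + x×2.88 + (z_c − 1.2 − 4.76 − x)×3.23
The z_c×3.23 term appears on both sides and cancels. Collect the known terms of each column as K = Σ(ρt)_known − 3.23 × (depth of known layers): K_A = 108.08 − 3.23×38.6 = −16.598; K_B = 4.8552 − 3.23×(1.2 + 4.76) = −14.3956.
Balance: K_A = K_B − x×(3.23 − 2.88), so x = (K_B − K_A)/(3.23 − 2.88) = 2.2024/0.35 = 6.29 km.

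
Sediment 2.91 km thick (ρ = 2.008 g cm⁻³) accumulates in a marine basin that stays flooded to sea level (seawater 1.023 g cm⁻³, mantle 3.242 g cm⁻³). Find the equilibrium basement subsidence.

1.29 km

Submarine loading: the sediment displaces seawater, and the subsidence is in turn flooded, so s (ρ_m − ρ_w) = t (ρ_sed − ρ_w).
s = 2.91 km × (2.008 − 1.023) / (3.242 − 1.023) = 1.29 km.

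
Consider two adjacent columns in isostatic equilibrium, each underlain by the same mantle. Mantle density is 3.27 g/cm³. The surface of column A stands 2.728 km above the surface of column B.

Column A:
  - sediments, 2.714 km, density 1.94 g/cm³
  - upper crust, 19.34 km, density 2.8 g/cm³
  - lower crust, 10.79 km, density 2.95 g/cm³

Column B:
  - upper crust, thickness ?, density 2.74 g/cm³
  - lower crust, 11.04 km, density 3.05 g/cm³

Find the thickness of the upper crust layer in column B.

9.06 km

Take the compensation level at the base of the deeper column (depth z_c below the surface of column A) and equate Σ ρ_i t_i down to z_c; mantle fills any gap and the z_c terms cancel.
Column A: 2.714×1.94 + 19.34×2.8 + 10.79×2.95 + (z_c − 32.844)×3.27
Column B: 2.728×0 + x×2.74 + 11.04×3.05 + (z_c − 2.728 − 11.04 − x)×3.27
The z_c×3.27 term appears on both sides and cancels. Collect the known terms of each column as K = Σ(ρt)_known − 3.27 × (depth of known layers): K_A = 91.24766 − 3.27×32.844 = −16.15222; K_B = 33.672 − 3.27×(2.728 + 11.04) = −11.34936.
Balance: K_A = K_B − x×(3.27 − 2.74), so x = (K_B − K_A)/(3.27 − 2.74) = 4.80286/0.53 = 9.06 km.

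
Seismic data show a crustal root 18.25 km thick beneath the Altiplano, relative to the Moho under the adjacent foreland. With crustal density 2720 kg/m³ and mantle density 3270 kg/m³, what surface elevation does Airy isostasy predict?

Balancing pressure at the compensation depth: ρ_c h = (ρ_m − ρ_c) r.
h = r (ρ_m − ρ_c) / ρ_c = 18.25 km × (3270 − 2720) / 2720 = 3.69 km.

3.69 km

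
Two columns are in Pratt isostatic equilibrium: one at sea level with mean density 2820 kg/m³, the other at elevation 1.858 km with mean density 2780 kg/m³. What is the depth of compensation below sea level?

ρ_ref D = ρ (D + h) → D (ρ_ref − ρ) = ρ h.
D = ρ h/(ρ_ref − ρ) = 2780 × 1.858 km/(2820 − 2780) = 129 km.

129 km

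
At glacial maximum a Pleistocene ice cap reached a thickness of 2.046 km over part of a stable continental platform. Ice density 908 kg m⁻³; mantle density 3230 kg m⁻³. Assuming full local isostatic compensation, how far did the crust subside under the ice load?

Equating mass per unit area of the two columns: the ice load ρ_ice t is balanced by mantle displaced below, ρ_m s.
s = t ρ_ice / ρ_m = 2.046 km × 908/3230 = 0.575 km.

0.575 km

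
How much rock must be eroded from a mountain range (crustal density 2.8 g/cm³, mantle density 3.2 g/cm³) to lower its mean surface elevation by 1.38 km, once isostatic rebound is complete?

11 km

Net drop Δ = e − u = e − e ρ_c/ρ_m = e (ρ_m − ρ_c)/ρ_m.
e = Δ ρ_m/(ρ_m − ρ_c) = 1.38 km × 3.2/0.4 = 11 km.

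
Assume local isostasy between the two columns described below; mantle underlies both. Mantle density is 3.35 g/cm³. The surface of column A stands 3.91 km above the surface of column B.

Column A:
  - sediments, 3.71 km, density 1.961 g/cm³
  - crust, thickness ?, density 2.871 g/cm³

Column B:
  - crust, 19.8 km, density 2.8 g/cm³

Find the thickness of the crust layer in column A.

Take the compensation level at the base of the deeper column (depth z_c below the surface of column A) and equate Σ ρ_i t_i down to z_c; mantle fills any gap and the z_c terms cancel.
Column A: 3.71×1.961 + x×2.871 + (z_c − 3.71 − x)×3.35
Column B: 3.91×0 + 19.8×2.8 + (z_c − 3.91 − 19.8)×3.35
The z_c×3.35 term appears on both sides and cancels. Collect the known terms of each column as K = Σ(ρt)_known − 3.35 × (depth of known layers): K_A = 7.27531 − 3.35×3.71 = −5.15319; K_B = 55.44 − 3.35×(3.91 + 19.8) = −23.9885.
Balance: K_A − x×(3.35 − 2.871) = K_B, so x = (K_A − K_B)/(3.35 − 2.871) = 18.8353/0.479 = 39.3 km.

39.3 km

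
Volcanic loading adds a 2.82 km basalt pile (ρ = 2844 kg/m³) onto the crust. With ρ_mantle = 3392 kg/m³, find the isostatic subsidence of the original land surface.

2.36 km

Subaerial loading: s = t ρ_load / ρ_m.
s = 2.82 km × 2844/3392 = 2.36 km.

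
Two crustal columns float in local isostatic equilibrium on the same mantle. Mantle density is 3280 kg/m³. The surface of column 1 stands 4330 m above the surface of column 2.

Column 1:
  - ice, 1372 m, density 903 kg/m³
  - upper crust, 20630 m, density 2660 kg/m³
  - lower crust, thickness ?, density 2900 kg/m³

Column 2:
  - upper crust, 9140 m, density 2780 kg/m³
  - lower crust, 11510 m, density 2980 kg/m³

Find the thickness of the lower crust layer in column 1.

Take the compensation level at the base of the deeper column (depth z_c below the surface of column 1) and equate Σ ρ_i t_i down to z_c; mantle fills any gap and the z_c terms cancel.
Column 1: 1372×903 + 20630×2660 + x×2900 + (z_c − 22002 − x)×3280
Column 2: 4330×0 + 9140×2780 + 11510×2980 + (z_c − 4330 − 20650)×3280
The z_c×3280 term appears on both sides and cancels. Collect the known terms of each column as K = Σ(ρt)_known − 3280 × (depth of known layers): K_1 = 56114716 − 3280×22002 = −16051844; K_2 = 59709000 − 3280×(4330 + 20650) = −22225400.
Balance: K_1 − x×(3280 − 2900) = K_2, so x = (K_1 − K_2)/(3280 − 2900) = 6173560/380 = 16200 m.

16200 m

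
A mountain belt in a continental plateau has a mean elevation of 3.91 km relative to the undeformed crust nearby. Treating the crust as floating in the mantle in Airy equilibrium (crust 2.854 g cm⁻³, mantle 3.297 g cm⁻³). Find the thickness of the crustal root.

25.2 km

For local isostatic compensation: the weight of the topography is balanced by the buoyancy of the root, ρ_c h = (ρ_m − ρ_c) r.
r = h · ρ_c / (ρ_m − ρ_c) = 3.91 km × 2.854 / (3.297 − 2.854) = 25.2 km.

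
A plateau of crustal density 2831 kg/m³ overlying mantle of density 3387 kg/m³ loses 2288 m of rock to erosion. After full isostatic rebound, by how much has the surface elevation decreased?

376 m

Rebound u = e ρ_c/ρ_m = 2288 m × 2831/3387 = 1912 m.
Net surface drop = e − u = 2288 m − 1912 m = e (ρ_m − ρ_c)/ρ_m = 376 m.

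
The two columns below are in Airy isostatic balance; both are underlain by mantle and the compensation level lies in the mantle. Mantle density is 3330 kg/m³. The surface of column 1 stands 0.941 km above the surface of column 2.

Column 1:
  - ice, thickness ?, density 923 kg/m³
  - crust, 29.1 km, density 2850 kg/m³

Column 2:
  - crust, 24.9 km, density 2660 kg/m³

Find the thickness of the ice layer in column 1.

2.43 km

Take the compensation level at the base of the deeper column (depth z_c below the surface of column 1) and equate Σ ρ_i t_i down to z_c; mantle fills any gap and the z_c terms cancel.
Column 1: x×923 + 29.1×2850 + (z_c − 29.1 − x)×3330
Column 2: 0.941×0 + 24.9×2660 + (z_c − 0.941 − 24.9)×3330
The z_c×3330 term appears on both sides and cancels. Collect the known terms of each column as K = Σ(ρt)_known − 3330 × (depth of known layers): K_1 = 82935 − 3330×29.1 = −13968; K_2 = 66234 − 3330×(0.941 + 24.9) = −19816.53.
Balance: K_1 − x×(3330 − 923) = K_2, so x = (K_1 − K_2)/(3330 − 923) = 5848.53/2407 = 2.43 km.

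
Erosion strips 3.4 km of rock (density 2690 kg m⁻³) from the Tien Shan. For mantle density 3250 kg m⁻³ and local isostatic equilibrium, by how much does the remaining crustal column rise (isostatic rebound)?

2.81 km

Unloading: uplift u = e ρ_c/ρ_m = 3.4 km × 2690/3250 = 2.81 km.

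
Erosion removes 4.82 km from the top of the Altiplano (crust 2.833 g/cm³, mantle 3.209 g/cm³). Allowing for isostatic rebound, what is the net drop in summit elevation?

0.565 km

Rebound u = e ρ_c/ρ_m = 4.82 km × 2.833/3.209 = 4.255 km.
Net surface drop = e − u = 4.82 km − 4.255 km = e (ρ_m − ρ_c)/ρ_m = 0.565 km.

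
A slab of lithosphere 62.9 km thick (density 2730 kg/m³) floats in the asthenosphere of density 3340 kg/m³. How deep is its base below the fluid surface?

51.4 km

Draft d = t ρ_obj/ρ_fluid = 62.9 km × 2730/3340 = 51.4 km.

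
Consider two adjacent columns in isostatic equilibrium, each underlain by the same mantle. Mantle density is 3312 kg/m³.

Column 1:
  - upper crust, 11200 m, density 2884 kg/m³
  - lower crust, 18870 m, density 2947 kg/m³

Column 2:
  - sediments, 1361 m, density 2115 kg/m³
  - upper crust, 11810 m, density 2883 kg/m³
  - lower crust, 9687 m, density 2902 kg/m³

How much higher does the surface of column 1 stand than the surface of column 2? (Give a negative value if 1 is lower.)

306 m

For any compensation level in the mantle, the mantle terms cancel and isostasy reduces to e = (Σt_1 − Σt_2) − (Σ(ρt)_1 − Σ(ρt)_2) / ρ_m.
Σt_1 = 30070 m; Σt_2 = 22858 m; Σ(ρt)_1 = 87910690; Σ(ρt)_2 = 65038419 (in m·kg/m³).
e = (30070 − 22858) − (87910690 − 65038419) / 3312 = 306 m.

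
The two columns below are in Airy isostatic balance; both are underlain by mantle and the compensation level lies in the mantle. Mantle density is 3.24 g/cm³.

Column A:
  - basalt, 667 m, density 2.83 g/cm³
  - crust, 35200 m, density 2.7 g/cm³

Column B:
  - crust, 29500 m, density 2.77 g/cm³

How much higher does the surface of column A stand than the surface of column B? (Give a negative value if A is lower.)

1670 m

For any compensation level in the mantle, the mantle terms cancel and isostasy reduces to e = (Σt_A − Σt_B) − (Σ(ρt)_A − Σ(ρt)_B) / ρ_m.
Σt_A = 35867 m; Σt_B = 29500 m; Σ(ρt)_A = 96927.61; Σ(ρt)_B = 81715 (in m·g/cm³).
e = (35867 − 29500) − (96927.61 − 81715) / 3.24 = 1670 m.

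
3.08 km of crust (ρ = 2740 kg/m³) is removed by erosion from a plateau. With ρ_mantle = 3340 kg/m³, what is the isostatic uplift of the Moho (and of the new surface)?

2.53 km

Unloading: uplift u = e ρ_c/ρ_m = 3.08 km × 2740/3340 = 2.53 km.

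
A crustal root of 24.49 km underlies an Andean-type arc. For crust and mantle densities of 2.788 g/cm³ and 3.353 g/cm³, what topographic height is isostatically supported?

Equating mass per unit area of the two columns: ρ_c h = (ρ_m − ρ_c) r.
h = r (ρ_m − ρ_c) / ρ_c = 24.49 km × (3.353 − 2.788) / 2.788 = 4.96 km.

4.96 km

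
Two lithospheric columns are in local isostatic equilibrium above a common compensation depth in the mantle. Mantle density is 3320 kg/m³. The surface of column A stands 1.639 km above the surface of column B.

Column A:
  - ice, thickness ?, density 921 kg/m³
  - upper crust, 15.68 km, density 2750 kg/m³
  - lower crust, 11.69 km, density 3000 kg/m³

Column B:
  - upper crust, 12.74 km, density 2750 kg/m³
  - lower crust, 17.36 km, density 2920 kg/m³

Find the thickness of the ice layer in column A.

Take the compensation level at the base of the deeper column (depth z_c below the surface of column A) and equate Σ ρ_i t_i down to z_c; mantle fills any gap and the z_c terms cancel.
Column A: x×921 + 15.68×2750 + 11.69×3000 + (z_c − 27.37 − x)×3320
Column B: 1.639×0 + 12.74×2750 + 17.36×2920 + (z_c − 1.639 − 30.1)×3320
The z_c×3320 term appears on both sides and cancels. Collect the known terms of each column as K = Σ(ρt)_known − 3320 × (depth of known layers): K_A = 78190 − 3320×27.37 = −12678.4; K_B = 85726.2 − 3320×(1.639 + 30.1) = −19647.28.
Balance: K_A − x×(3320 − 921) = K_B, so x = (K_A − K_B)/(3320 − 921) = 6968.88/2399 = 2.9 km.

2.9 km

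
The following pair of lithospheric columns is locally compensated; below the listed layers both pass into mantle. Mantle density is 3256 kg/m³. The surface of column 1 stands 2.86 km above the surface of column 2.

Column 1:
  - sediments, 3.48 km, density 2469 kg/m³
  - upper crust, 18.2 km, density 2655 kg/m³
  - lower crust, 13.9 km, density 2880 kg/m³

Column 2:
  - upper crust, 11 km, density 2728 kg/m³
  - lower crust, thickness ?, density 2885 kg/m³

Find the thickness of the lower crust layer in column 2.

Take the compensation level at the base of the deeper column (depth z_c below the surface of column 1) and equate Σ ρ_i t_i down to z_c; mantle fills any gap and the z_c terms cancel.
Column 1: 3.48×2469 + 18.2×2655 + 13.9×2880 + (z_c − 35.58)×3256
Column 2: 2.86×0 + 11×2728 + x×2885 + (z_c − 2.86 − 11 − x)×3256
The z_c×3256 term appears on both sides and cancels. Collect the known terms of each column as K = Σ(ρt)_known − 3256 × (depth of known layers): K_1 = 96945.12 − 3256×35.58 = −18903.36; K_2 = 30008 − 3256×(2.86 + 11) = −15120.16.
Balance: K_1 = K_2 − x×(3256 − 2885), so x = (K_2 − K_1)/(3256 − 2885) = 3783.2/371 = 10.2 km.

10.2 km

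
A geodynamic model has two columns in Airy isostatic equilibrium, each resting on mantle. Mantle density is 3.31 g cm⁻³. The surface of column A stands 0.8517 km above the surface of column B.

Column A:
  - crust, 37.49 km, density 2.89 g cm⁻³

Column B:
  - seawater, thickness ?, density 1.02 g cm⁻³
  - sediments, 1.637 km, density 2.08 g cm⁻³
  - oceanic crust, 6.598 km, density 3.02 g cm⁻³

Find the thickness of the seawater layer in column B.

3.93 km

Take the compensation level at the base of the deeper column (depth z_c below the surface of column A) and equate Σ ρ_i t_i down to z_c; mantle fills any gap and the z_c terms cancel.
Column A: 37.49×2.89 + (z_c − 37.49)×3.31
Column B: 0.8517×0 + x×1.02 + 1.637×2.08 + 6.598×3.02 + (z_c − 0.8517 − 8.235 − x)×3.31
The z_c×3.31 term appears on both sides and cancels. Collect the known terms of each column as K = Σ(ρt)_known − 3.31 × (depth of known layers): K_A = 108.3461 − 3.31×37.49 = −15.7458; K_B = 23.33092 − 3.31×(0.8517 + 8.235) = −6.746057.
Balance: K_A = K_B − x×(3.31 − 1.02), so x = (K_B − K_A)/(3.31 − 1.02) = 8.99974/2.29 = 3.93 km.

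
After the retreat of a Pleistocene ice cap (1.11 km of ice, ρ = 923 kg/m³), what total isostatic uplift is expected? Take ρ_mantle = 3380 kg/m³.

Removing the load lets mantle flow back in; uplift u satisfies ρ_ice t = ρ_m u.
u = t ρ_ice/ρ_m = 1.11 km × 923/3380 = 0.303 km.

0.303 km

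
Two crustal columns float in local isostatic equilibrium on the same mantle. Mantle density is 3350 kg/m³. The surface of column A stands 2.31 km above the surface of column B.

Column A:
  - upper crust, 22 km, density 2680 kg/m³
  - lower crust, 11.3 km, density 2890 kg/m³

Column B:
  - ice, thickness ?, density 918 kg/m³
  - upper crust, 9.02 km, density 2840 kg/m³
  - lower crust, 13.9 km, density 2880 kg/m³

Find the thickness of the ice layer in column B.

0.438 km

Take the compensation level at the base of the deeper column (depth z_c below the surface of column A) and equate Σ ρ_i t_i down to z_c; mantle fills any gap and the z_c terms cancel.
Column A: 22×2680 + 11.3×2890 + (z_c − 33.3)×3350
Column B: 2.31×0 + x×918 + 9.02×2840 + 13.9×2880 + (z_c − 2.31 − 22.92 − x)×3350
The z_c×3350 term appears on both sides and cancels. Collect the known terms of each column as K = Σ(ρt)_known − 3350 × (depth of known layers): K_A = 91617 − 3350×33.3 = −19938; K_B = 65648.8 − 3350×(2.31 + 22.92) = −18871.7.
Balance: K_A = K_B − x×(3350 − 918), so x = (K_B − K_A)/(3350 − 918) = 1066.3/2432 = 0.438 km.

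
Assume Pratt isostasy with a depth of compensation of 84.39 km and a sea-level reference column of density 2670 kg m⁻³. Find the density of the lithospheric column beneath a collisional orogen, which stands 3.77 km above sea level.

Pratt balance: ρ_ref D = ρ (D + h).
ρ = ρ_ref D/(D + h) = 2670 × 84.39 km/(84.39 km + 3.77 km) = 2560 kg m⁻³.

2560 kg m⁻³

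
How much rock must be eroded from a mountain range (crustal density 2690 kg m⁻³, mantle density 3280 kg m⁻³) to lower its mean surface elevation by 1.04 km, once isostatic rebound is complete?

5.78 km

Net drop Δ = e − u = e − e ρ_c/ρ_m = e (ρ_m − ρ_c)/ρ_m.
e = Δ ρ_m/(ρ_m − ρ_c) = 1.04 km × 3280/590 = 5.78 km.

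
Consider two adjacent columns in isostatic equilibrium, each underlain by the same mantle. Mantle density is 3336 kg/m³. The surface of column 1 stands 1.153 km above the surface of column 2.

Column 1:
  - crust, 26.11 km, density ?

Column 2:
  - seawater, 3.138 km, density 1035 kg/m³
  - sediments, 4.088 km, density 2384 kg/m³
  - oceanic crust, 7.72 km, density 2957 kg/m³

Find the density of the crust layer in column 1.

Take the compensation level at the base of the deeper column (depth z_c below the surface of column 1) and equate Σ ρ_i t_i down to z_c; mantle fills any gap and the z_c terms cancel.
Column 1: 26.11×ρ + (z_c − 26.11)×3336
Column 2: 1.153×0 + 3.138×1035 + 4.088×2384 + 7.72×2957 + (z_c − 1.153 − 14.946)×3336
The z_c×3336 term appears on both sides and cancels. Collect the known terms of each column as K = Σ(ρt)_known − 3336 × (depth of known layers): K_1 = 0 − 3336×26.11 = −87102.96; K_2 = 35821.662 − 3336×(1.153 + 14.946) = −17884.602.
Balance: K_1 + 26.11×ρ = K_2, so ρ = (K_2 − K_1)/26.11 = 69218.4/26.11 = 2650 kg/m³.

2650 kg/m³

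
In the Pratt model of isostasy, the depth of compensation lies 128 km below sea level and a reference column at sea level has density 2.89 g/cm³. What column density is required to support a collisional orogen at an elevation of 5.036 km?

Pratt balance: ρ_ref D = ρ (D + h).
ρ = ρ_ref D/(D + h) = 2.89 × 128 km/(128 km + 5.036 km) = 2.78 g/cm³.

2.78 g/cm³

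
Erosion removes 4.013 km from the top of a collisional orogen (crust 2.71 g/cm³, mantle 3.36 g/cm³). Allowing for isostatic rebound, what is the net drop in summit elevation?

Rebound u = e ρ_c/ρ_m = 4.013 km × 2.71/3.36 = 3.237 km.
Net surface drop = e − u = 4.013 km − 3.237 km = e (ρ_m − ρ_c)/ρ_m = 0.776 km.

0.776 km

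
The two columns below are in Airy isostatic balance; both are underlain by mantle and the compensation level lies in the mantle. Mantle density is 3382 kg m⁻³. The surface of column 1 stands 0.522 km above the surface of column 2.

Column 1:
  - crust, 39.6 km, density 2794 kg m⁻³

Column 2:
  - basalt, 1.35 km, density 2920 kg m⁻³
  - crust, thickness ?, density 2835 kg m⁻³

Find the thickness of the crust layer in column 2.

38.2 km

Take the compensation level at the base of the deeper column (depth z_c below the surface of column 1) and equate Σ ρ_i t_i down to z_c; mantle fills any gap and the z_c terms cancel.
Column 1: 39.6×2794 + (z_c − 39.6)×3382
Column 2: 0.522×0 + 1.35×2920 + x×2835 + (z_c − 0.522 − 1.35 − x)×3382
The z_c×3382 term appears on both sides and cancels. Collect the known terms of each column as K = Σ(ρt)_known − 3382 × (depth of known layers): K_1 = 110642.4 − 3382×39.6 = −23284.8; K_2 = 3942 − 3382×(0.522 + 1.35) = −2389.104.
Balance: K_1 = K_2 − x×(3382 − 2835), so x = (K_2 − K_1)/(3382 − 2835) = 20895.7/547 = 38.2 km.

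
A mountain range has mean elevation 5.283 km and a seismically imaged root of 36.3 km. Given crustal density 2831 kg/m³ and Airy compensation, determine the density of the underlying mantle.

Airy balance: ρ_c h = (ρ_m − ρ_c) r → ρ_m = ρ_c (1 + h/r).
ρ_m = 2831 × (1 + 5.283 km/36.3 km) = 3240 kg/m³.

3240 kg/m³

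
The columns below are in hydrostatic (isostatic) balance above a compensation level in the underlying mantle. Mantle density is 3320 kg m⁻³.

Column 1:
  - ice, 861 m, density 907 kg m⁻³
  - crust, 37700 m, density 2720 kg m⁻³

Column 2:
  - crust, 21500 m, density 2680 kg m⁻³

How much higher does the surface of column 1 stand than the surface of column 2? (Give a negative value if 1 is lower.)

For any compensation level in the mantle, the mantle terms cancel and isostasy reduces to e = (Σt_1 − Σt_2) − (Σ(ρt)_1 − Σ(ρt)_2) / ρ_m.
Σt_1 = 38561 m; Σt_2 = 21500 m; Σ(ρt)_1 = 103324927; Σ(ρt)_2 = 57620000 (in m·kg m⁻³).
e = (38561 − 21500) − (103324927 − 57620000) / 3320 = 3290 m.

3290 m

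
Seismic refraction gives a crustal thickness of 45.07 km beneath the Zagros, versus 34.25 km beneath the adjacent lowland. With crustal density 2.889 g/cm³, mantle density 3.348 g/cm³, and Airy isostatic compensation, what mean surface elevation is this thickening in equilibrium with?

1.48 km

Excess crust Δ = 45.07 km − 34.25 km = 10.82 km, split between elevation h and root r with h + r = Δ.
Airy balance ρ_c h = (ρ_m − ρ_c) r gives r = h ρ_c/(ρ_m − ρ_c), so h (1 + ρ_c/(ρ_m − ρ_c)) = Δ, i.e. h = Δ (ρ_m − ρ_c)/ρ_m.
h = 10.82 km × 0.459/3.348 = 1.48 km.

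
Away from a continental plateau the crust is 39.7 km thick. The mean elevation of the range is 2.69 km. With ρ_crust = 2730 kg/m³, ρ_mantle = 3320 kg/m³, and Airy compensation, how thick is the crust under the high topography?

54.8 km

Root depth r = h ρ_c / (ρ_m − ρ_c) = 2.69 km × 2730 / 590 = 12.45 km.
Total thickness = T + h + r = 39.7 km + 2.69 km + 12.45 km = 54.8 km.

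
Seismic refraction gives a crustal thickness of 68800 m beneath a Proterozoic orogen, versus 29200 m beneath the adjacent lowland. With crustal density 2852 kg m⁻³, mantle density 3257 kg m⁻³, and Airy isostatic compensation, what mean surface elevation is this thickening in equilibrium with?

Excess crust Δ = 68800 m − 29200 m = 39600 m, split between elevation h and root r with h + r = Δ.
Airy balance ρ_c h = (ρ_m − ρ_c) r gives r = h ρ_c/(ρ_m − ρ_c), so h (1 + ρ_c/(ρ_m − ρ_c)) = Δ, i.e. h = Δ (ρ_m − ρ_c)/ρ_m.
h = 39600 m × 405/3257 = 4920 m.

4920 m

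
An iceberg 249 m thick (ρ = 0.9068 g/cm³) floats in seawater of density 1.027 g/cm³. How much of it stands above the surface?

29.1 m

Floating equilibrium: submerged depth d = t ρ_obj/ρ_fluid = 249 m × 0.9068/1.027 = 219.9 m.
Freeboard = t − d = 249 m − 219.9 m = 29.1 m.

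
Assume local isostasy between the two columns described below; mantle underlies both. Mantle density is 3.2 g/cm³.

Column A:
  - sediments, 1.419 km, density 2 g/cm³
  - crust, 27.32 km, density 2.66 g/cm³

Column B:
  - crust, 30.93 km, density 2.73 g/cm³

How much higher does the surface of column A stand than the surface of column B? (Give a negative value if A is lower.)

0.6 km

For any compensation level in the mantle, the mantle terms cancel and isostasy reduces to e = (Σt_A − Σt_B) − (Σ(ρt)_A − Σ(ρt)_B) / ρ_m.
Σt_A = 28.739 km; Σt_B = 30.93 km; Σ(ρt)_A = 75.5092; Σ(ρt)_B = 84.4389 (in km·g/cm³).
e = (28.739 − 30.93) − (75.5092 − 84.4389) / 3.2 = 0.6 km.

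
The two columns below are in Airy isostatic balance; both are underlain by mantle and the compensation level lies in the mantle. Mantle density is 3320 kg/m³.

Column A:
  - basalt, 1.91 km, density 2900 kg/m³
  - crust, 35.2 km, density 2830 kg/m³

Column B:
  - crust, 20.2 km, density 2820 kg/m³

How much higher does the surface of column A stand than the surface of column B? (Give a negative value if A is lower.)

For any compensation level in the mantle, the mantle terms cancel and isostasy reduces to e = (Σt_A − Σt_B) − (Σ(ρt)_A − Σ(ρt)_B) / ρ_m.
Σt_A = 37.11 km; Σt_B = 20.2 km; Σ(ρt)_A = 105155; Σ(ρt)_B = 56964 (in km·kg/m³).
e = (37.11 − 20.2) − (105155 − 56964) / 3320 = 2.39 km.

2.39 km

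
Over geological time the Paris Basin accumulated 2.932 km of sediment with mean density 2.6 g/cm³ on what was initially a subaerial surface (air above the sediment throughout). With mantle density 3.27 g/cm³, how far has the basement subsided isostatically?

2.33 km

Subaerial load: s = t ρ_sed / ρ_m = 2.932 km × 2.6/3.27 = 2.33 km.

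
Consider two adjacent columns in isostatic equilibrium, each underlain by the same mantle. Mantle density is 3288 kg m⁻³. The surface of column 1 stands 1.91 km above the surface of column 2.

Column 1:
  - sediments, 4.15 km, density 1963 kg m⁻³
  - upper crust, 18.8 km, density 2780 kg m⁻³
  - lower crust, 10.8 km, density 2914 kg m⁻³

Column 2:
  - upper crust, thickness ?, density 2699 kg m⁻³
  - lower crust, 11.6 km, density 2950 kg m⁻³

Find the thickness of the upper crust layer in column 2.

Take the compensation level at the base of the deeper column (depth z_c below the surface of column 1) and equate Σ ρ_i t_i down to z_c; mantle fills any gap and the z_c terms cancel.
Column 1: 4.15×1963 + 18.8×2780 + 10.8×2914 + (z_c − 33.75)×3288
Column 2: 1.91×0 + x×2699 + 11.6×2950 + (z_c − 1.91 − 11.6 − x)×3288
The z_c×3288 term appears on both sides and cancels. Collect the known terms of each column as K = Σ(ρt)_known − 3288 × (depth of known layers): K_1 = 91881.65 − 3288×33.75 = −19088.35; K_2 = 34220 − 3288×(1.91 + 11.6) = −10200.88.
Balance: K_1 = K_2 − x×(3288 − 2699), so x = (K_2 − K_1)/(3288 − 2699) = 8887.47/589 = 15.1 km.

15.1 km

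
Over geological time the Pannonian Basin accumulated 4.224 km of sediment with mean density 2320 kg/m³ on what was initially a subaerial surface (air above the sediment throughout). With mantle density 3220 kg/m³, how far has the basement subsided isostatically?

Subaerial load: s = t ρ_sed / ρ_m = 4.224 km × 2320/3220 = 3.04 km.

3.04 km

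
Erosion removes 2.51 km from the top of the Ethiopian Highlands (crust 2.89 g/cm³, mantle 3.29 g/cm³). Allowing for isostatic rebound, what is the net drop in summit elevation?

0.305 km

Rebound u = e ρ_c/ρ_m = 2.51 km × 2.89/3.29 = 2.205 km.
Net surface drop = e − u = 2.51 km − 2.205 km = e (ρ_m − ρ_c)/ρ_m = 0.305 km.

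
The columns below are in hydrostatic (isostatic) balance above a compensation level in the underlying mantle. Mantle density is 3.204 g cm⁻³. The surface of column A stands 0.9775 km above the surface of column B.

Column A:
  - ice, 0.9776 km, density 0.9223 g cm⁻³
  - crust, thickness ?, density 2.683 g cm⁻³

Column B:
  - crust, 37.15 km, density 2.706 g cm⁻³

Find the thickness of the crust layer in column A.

Take the compensation level at the base of the deeper column (depth z_c below the surface of column A) and equate Σ ρ_i t_i down to z_c; mantle fills any gap and the z_c terms cancel.
Column A: 0.9776×0.9223 + x×2.683 + (z_c − 0.9776 − x)×3.204
Column B: 0.9775×0 + 37.15×2.706 + (z_c − 0.9775 − 37.15)×3.204
The z_c×3.204 term appears on both sides and cancels. Collect the known terms of each column as K = Σ(ρt)_known − 3.204 × (depth of known layers): K_A = 0.90164048 − 3.204×0.9776 = −2.23058992; K_B = 100.5279 − 3.204×(0.9775 + 37.15) = −21.63261.
Balance: K_A − x×(3.204 − 2.683) = K_B, so x = (K_A − K_B)/(3.204 − 2.683) = 19.402/0.521 = 37.2 km.

37.2 km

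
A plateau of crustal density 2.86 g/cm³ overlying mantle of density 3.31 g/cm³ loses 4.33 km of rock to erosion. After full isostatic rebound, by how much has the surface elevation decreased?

Rebound u = e ρ_c/ρ_m = 4.33 km × 2.86/3.31 = 3.741 km.
Net surface drop = e − u = 4.33 km − 3.741 km = e (ρ_m − ρ_c)/ρ_m = 0.589 km.

0.589 km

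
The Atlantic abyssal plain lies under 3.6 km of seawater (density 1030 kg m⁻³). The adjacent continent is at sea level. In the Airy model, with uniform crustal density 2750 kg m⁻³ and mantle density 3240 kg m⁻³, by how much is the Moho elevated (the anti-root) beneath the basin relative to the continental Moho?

In Airy isostatic equilibrium: replacing crust with seawater at the top is compensated by replacing crust with mantle at the base: d (ρ_c − ρ_w) = a (ρ_m − ρ_c).
a = d (ρ_c − ρ_w)/(ρ_m − ρ_c) = 3.6 km × 1720/490 = 12.6 km.

12.6 km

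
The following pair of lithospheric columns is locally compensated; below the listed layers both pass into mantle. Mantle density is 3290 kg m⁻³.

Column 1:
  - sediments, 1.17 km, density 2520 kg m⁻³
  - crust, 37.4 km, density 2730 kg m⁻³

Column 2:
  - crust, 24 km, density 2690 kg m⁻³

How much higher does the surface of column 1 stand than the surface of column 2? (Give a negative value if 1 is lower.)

For any compensation level in the mantle, the mantle terms cancel and isostasy reduces to e = (Σt_1 − Σt_2) − (Σ(ρt)_1 − Σ(ρt)_2) / ρ_m.
Σt_1 = 38.57 km; Σt_2 = 24 km; Σ(ρt)_1 = 105050.4; Σ(ρt)_2 = 64560 (in km·kg m⁻³).
e = (38.57 − 24) − (105050.4 − 64560) / 3290 = 2.26 km.

2.26 km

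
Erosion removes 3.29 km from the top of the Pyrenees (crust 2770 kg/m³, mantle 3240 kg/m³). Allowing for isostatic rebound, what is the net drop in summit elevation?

Rebound u = e ρ_c/ρ_m = 3.29 km × 2770/3240 = 2.813 km.
Net surface drop = e − u = 3.29 km − 2.813 km = e (ρ_m − ρ_c)/ρ_m = 0.477 km.

0.477 km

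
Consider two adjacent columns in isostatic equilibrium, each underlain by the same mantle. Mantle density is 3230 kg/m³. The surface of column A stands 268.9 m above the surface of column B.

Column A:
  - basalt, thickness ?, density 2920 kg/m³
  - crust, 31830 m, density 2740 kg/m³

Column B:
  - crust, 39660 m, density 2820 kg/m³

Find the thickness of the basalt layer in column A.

Take the compensation level at the base of the deeper column (depth z_c below the surface of column A) and equate Σ ρ_i t_i down to z_c; mantle fills any gap and the z_c terms cancel.
Column A: x×2920 + 31830×2740 + (z_c − 31830 − x)×3230
Column B: 268.9×0 + 39660×2820 + (z_c − 268.9 − 39660)×3230
The z_c×3230 term appears on both sides and cancels. Collect the known terms of each column as K = Σ(ρt)_known − 3230 × (depth of known layers): K_A = 87214200 − 3230×31830 = −15596700; K_B = 111841200 − 3230×(268.9 + 39660) = −17129147.
Balance: K_A − x×(3230 − 2920) = K_B, so x = (K_A − K_B)/(3230 − 2920) = 1532450/310 = 4940 m.

4940 m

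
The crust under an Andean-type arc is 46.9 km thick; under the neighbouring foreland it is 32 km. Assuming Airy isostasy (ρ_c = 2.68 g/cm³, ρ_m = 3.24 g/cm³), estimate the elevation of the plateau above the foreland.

2.58 km

Excess crust Δ = 46.9 km − 32 km = 14.9 km, split between elevation h and root r with h + r = Δ.
Airy balance ρ_c h = (ρ_m − ρ_c) r gives r = h ρ_c/(ρ_m − ρ_c), so h (1 + ρ_c/(ρ_m − ρ_c)) = Δ, i.e. h = Δ (ρ_m − ρ_c)/ρ_m.
h = 14.9 km × 0.56/3.24 = 2.58 km.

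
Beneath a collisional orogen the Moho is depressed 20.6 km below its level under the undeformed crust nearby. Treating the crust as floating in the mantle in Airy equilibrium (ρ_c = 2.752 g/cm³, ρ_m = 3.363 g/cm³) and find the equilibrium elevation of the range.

4.57 km

Balancing pressure at the compensation depth: ρ_c h = (ρ_m − ρ_c) r.
h = r (ρ_m − ρ_c) / ρ_c = 20.6 km × (3.363 − 2.752) / 2.752 = 4.57 km.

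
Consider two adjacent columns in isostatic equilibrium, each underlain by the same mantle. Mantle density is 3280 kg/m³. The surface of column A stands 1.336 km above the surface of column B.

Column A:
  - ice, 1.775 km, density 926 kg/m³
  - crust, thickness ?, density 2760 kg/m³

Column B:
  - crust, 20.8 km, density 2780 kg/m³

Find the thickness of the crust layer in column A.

20.4 km

Take the compensation level at the base of the deeper column (depth z_c below the surface of column A) and equate Σ ρ_i t_i down to z_c; mantle fills any gap and the z_c terms cancel.
Column A: 1.775×926 + x×2760 + (z_c − 1.775 − x)×3280
Column B: 1.336×0 + 20.8×2780 + (z_c − 1.336 − 20.8)×3280
The z_c×3280 term appears on both sides and cancels. Collect the known terms of each column as K = Σ(ρt)_known − 3280 × (depth of known layers): K_A = 1643.65 − 3280×1.775 = −4178.35; K_B = 57824 − 3280×(1.336 + 20.8) = −14782.08.
Balance: K_A − x×(3280 − 2760) = K_B, so x = (K_A − K_B)/(3280 − 2760) = 10603.7/520 = 20.4 km.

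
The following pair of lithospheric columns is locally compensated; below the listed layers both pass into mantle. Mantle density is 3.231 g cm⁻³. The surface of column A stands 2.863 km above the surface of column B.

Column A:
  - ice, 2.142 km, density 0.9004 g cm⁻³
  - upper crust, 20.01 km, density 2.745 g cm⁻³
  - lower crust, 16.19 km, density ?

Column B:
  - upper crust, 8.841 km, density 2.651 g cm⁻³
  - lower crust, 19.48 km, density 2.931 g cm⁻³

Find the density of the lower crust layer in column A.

2.89 g cm⁻³

Take the compensation level at the base of the deeper column (depth z_c below the surface of column A) and equate Σ ρ_i t_i down to z_c; mantle fills any gap and the z_c terms cancel.
Column A: 2.142×0.9004 + 20.01×2.745 + 16.19×ρ + (z_c − 38.342)×3.231
Column B: 2.863×0 + 8.841×2.651 + 19.48×2.931 + (z_c − 2.863 − 28.321)×3.231
The z_c×3.231 term appears on both sides and cancels. Collect the known terms of each column as K = Σ(ρt)_known − 3.231 × (depth of known layers): K_A = 56.8561068 − 3.231×38.342 = −67.0268952; K_B = 80.533371 − 3.231×(2.863 + 28.321) = −20.222133.
Balance: K_A + 16.19×ρ = K_B, so ρ = (K_B − K_A)/16.19 = 46.8048/16.19 = 2.89 g cm⁻³.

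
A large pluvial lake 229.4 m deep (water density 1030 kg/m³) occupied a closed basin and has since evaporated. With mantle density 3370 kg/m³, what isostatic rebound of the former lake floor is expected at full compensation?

70.1 m

u = d ρ_w/ρ_m = 229.4 m × 1030/3370 = 70.1 m.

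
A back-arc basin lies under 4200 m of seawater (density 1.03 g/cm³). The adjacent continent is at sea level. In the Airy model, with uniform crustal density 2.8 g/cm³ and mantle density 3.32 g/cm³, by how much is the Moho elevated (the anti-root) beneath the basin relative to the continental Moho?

14300 m

Isostatic balance requires: replacing crust with seawater at the top is compensated by replacing crust with mantle at the base: d (ρ_c − ρ_w) = a (ρ_m − ρ_c).
a = d (ρ_c − ρ_w)/(ρ_m − ρ_c) = 4200 m × 1.77/0.52 = 14300 m.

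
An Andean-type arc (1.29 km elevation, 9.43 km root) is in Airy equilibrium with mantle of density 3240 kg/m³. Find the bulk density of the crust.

2850 kg/m³

ρ_c h = (ρ_m − ρ_c) r → ρ_c (h + r) = ρ_m r → ρ_c = ρ_m r / (h + r).
ρ_c = 3240 × 9.43 km / (1.29 km + 9.43 km) = 2850 kg/m³.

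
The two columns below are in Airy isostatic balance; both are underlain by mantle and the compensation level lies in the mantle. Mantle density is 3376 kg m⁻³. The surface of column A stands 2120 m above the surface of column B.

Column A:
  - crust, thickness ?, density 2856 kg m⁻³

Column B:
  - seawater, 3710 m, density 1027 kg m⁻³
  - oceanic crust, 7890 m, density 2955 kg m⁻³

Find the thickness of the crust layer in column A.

Take the compensation level at the base of the deeper column (depth z_c below the surface of column A) and equate Σ ρ_i t_i down to z_c; mantle fills any gap and the z_c terms cancel.
Column A: x×2856 + (z_c − 0 − x)×3376
Column B: 2120×0 + 3710×1027 + 7890×2955 + (z_c − 2120 − 11600)×3376
The z_c×3376 term appears on both sides and cancels. Collect the known terms of each column as K = Σ(ρt)_known − 3376 × (depth of known layers): K_A = 0 − 3376×0 = 0; K_B = 27125120 − 3376×(2120 + 11600) = −19193600.
Balance: K_A − x×(3376 − 2856) = K_B, so x = (K_A − K_B)/(3376 − 2856) = 19193600/520 = 36900 m.

36900 m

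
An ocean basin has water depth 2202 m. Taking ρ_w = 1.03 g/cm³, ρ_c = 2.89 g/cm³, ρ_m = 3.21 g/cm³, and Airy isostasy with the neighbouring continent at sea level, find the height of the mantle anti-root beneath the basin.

12800 m

For local isostatic compensation: replacing crust with seawater at the top is compensated by replacing crust with mantle at the base: d (ρ_c − ρ_w) = a (ρ_m − ρ_c).
a = d (ρ_c − ρ_w)/(ρ_m − ρ_c) = 2202 m × 1.86/0.32 = 12800 m.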